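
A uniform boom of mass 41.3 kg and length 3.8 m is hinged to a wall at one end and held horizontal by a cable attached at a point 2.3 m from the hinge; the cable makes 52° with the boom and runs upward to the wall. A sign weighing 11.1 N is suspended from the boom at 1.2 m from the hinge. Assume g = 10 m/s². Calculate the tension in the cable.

Take torques about the hinge: T sin 52° · 2.3 = 41.3×10×1.9 + 11.1×1.2 = 798.02 N·m.
So T = 798.02 / (0.7880 × 2.3) = 440.31 N.

T ≈ 440 N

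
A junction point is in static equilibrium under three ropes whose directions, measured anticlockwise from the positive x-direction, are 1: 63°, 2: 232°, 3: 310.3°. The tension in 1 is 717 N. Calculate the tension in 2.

T_2 ≈ 675 N

Resolve: ΣF_x = 717 cos 63° + T_2 cos 232° + T_3 cos 310.3° = 0.
        ΣF_y = 717 sin 63° + T_2 sin 232° + T_3 sin 310.3° = 0.
The known terms sum to (325.5, 638.9) N, so -0.6157 T_2 + 0.6468 T_3 = -325.5 and -0.7880 T_2 − 0.7627 T_3 = -638.9.
Solving simultaneously: T_2 = 675.5 N, T_3 = 139.7 N.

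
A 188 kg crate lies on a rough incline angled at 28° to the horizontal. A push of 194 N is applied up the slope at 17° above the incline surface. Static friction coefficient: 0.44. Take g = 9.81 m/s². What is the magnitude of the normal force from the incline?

N ≈ 1570 N

Axes along / perpendicular to the incline. W sin 28° = 865.8 N down-slope; W cos 28° = 1628 N into the surface.
Perpendicular: N = W cos 28° − P sin 17° = 1628 − 56.72 = 1572 N.
Along incline: P cos 17° + f = W sin 28° (friction acts up-slope) → f = 865.8 − 185.5 = 680.3 N.
|f| = 680.3 N ≤ μN = 691.5 N, so the crate is indeed static.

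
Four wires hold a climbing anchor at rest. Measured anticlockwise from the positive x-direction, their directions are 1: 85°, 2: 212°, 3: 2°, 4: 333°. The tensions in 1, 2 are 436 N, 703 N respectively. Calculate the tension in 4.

T_4 ≈ 168 N

Resolve: ΣF_x = 436 cos 85° + 703 cos 212° + T_3 cos 2° + T_4 cos 333° = 0.
        ΣF_y = 436 sin 85° + 703 sin 212° + T_3 sin 2° + T_4 sin 333° = 0.
The known terms sum to (-558.2, 61.81) N, so 0.9994 T_3 + 0.8910 T_4 = 558.2 and 0.0349 T_3 − 0.4540 T_4 = -61.81.
Solving simultaneously: T_3 = 409.1 N, T_4 = 167.6 N.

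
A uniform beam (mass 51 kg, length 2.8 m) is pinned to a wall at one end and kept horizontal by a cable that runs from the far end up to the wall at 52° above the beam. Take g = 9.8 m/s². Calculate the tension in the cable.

T ≈ 317 N

Take torques about the hinge: T sin 52° · 2.8 = 51×9.8×1.4 = 699.72 N·m.
So T = 699.72 / (0.7880 × 2.8) = 317.13 N.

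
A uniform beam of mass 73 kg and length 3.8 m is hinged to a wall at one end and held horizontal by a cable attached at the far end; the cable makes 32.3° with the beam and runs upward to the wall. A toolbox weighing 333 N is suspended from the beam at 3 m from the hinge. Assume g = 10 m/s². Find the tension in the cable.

Take torques about the hinge: T sin 32.3° · 3.8 = 73×10×1.9 + 333×3 = 2386 N·m.
So T = 2386 / (0.5344 × 3.8) = 1175.1 N.

T ≈ 1180 N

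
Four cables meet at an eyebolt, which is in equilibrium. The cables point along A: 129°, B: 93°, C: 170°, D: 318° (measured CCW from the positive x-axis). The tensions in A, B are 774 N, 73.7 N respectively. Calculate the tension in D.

T_D ≈ 1090 N

Resolve: ΣF_x = 774 cos 129° + 73.7 cos 93° + T_C cos 170° + T_D cos 318° = 0.
        ΣF_y = 774 sin 129° + 73.7 sin 93° + T_C sin 170° + T_D sin 318° = 0.
The known terms sum to (-491, 675.1) N, so -0.9848 T_C + 0.7431 T_D = 491 and 0.1736 T_C − 0.6691 T_D = -675.1.
Solving simultaneously: T_C = 326.8 N, T_D = 1094 N.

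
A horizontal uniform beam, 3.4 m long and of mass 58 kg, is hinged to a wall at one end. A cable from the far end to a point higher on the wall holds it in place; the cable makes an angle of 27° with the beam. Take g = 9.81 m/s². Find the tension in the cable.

T ≈ 627 N

Take torques about the hinge: T sin 27° · 3.4 = 58×9.81×1.7 = 967.27 N·m.
So T = 967.27 / (0.4540 × 3.4) = 626.64 N.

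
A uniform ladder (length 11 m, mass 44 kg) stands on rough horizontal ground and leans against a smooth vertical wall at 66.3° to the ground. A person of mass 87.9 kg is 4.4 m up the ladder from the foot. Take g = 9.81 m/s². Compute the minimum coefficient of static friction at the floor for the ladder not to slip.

μ_min ≈ 0.190

ΣF_y = 0: N_floor = 44×9.81 + 87.9×9.81 = 1293.9 N.
Torques about the foot: N_wall · 11 sin 66.3° = 44×9.81×5.5 cos 66.3° + 87.9×9.81×4.4 cos 66.3° → N_wall = 246.15 N.
ΣF_x = 0: f_floor = N_wall = 246.15 N.
μ_min = f_floor / N_floor = 246.15 / 1293.9 = 0.1902.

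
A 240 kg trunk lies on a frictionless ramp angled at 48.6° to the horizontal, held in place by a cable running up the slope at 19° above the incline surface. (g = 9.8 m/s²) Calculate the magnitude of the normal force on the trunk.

N ≈ 948 N

Take axes along and perpendicular to the incline. Weight components: W sin 48.6° = 1764 N down-slope, W cos 48.6° = 1555 N into the surface.
Along incline: T cos 19° = W sin 48.6° → T = 1866 N.
Perpendicular: N = W cos 48.6° − T sin 19° = 947.9 N.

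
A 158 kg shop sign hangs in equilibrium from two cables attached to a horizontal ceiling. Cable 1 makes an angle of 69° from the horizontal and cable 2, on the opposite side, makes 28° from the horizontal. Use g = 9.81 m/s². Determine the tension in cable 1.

Weight W = 158 × 9.81 = 1550 N acts straight down.
Horizontal: T_1 cos 69° = T_2 cos 28°  →  T_2 = 0.4059 T_1.
Vertical: T_1 sin 69° + T_2 sin 28° = 1550.
Substituting the horizontal relation into the vertical equation gives 1.124 T_1 = 1550, so T_1 = 1379 N.

T_1 ≈ 1380 N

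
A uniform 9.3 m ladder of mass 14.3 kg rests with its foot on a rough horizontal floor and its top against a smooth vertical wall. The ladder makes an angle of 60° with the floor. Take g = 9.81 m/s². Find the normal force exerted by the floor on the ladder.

N_floor ≈ 140 N

ΣF_y = 0: N_floor = 14.3×9.81 = 140.28 N.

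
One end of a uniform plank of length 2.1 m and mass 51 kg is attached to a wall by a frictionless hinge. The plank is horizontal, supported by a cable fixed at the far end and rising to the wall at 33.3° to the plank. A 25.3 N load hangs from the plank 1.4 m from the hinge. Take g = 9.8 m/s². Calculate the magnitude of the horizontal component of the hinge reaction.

Take torques about the hinge: T sin 33.3° · 2.1 = 51×9.8×1.05 + 25.3×1.4 = 560.21 N·m.
So T = 560.21 / (0.5490 × 2.1) = 485.89 N.
ΣF_x = 0: H_x = T cos 33.3° = 406.11 N.

H_x ≈ 406 N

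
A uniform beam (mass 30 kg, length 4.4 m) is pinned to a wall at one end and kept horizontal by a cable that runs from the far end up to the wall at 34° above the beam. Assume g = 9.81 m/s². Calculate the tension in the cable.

Take torques about the hinge: T sin 34° · 4.4 = 30×9.81×2.2 = 647.46 N·m.
So T = 647.46 / (0.5592 × 4.4) = 263.15 N.

T ≈ 263 N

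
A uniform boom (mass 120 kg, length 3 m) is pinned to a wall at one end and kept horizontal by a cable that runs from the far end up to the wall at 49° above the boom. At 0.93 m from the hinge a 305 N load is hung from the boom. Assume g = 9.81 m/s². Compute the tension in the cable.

T ≈ 905 N

Take torques about the hinge: T sin 49° · 3 = 120×9.81×1.5 + 305×0.93 = 2049.5 N·m.
So T = 2049.5 / (0.7547 × 3) = 905.18 N.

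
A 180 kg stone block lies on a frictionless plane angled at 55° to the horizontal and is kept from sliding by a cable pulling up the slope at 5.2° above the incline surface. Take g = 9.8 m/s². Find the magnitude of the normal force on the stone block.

Take axes along and perpendicular to the incline. Weight components: W sin 55° = 1445 N down-slope, W cos 55° = 1012 N into the surface.
Along incline: T cos 5.2° = W sin 55° → T = 1451 N.
Perpendicular: N = W cos 55° − T sin 5.2° = 880.3 N.

N ≈ 880 N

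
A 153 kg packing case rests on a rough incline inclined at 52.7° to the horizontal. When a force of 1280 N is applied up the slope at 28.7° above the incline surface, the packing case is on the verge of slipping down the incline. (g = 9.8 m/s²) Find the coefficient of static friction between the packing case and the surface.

On the verge of sliding down the incline, friction is at its maximum μN and acts up the slope.
Perpendicular to incline: N = W cos 52.7° − P sin 28.7° = 908.6 − 614.7 = 293.9 N.
Along incline: P cos 28.7° + μN = W sin 52.7° → μ = (W sin 52.7° − P cos 28.7°) / N = 0.2381.

μ ≈ 0.238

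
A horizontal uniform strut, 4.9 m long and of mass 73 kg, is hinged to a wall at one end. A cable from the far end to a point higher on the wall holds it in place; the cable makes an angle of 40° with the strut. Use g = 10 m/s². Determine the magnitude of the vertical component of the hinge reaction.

|H_y| ≈ 365 N

Take torques about the hinge: T sin 40° · 4.9 = 73×10×2.45 = 1788.5 N·m.
So T = 1788.5 / (0.6428 × 4.9) = 567.84 N.
ΣF_y = 0: H_y = (73×10) − T sin 40° = 730 − 365 = 365 N.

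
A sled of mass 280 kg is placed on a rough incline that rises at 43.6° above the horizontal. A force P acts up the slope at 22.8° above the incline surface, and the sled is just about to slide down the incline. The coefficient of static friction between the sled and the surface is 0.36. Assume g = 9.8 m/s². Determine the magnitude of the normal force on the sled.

N ≈ 1400 N

On the verge of sliding down the incline, friction equals μN and acts up the slope.
Perpendicular: N + P sin 22.8° = W cos 43.6° = 1987 N.
Along incline: P cos 22.8° + μN = W sin 43.6° with W sin 43.6° = 1892 N.
Solving the pair for P and N: P = 1504 N, N = 1404 N (and f = μN = 505.5 N).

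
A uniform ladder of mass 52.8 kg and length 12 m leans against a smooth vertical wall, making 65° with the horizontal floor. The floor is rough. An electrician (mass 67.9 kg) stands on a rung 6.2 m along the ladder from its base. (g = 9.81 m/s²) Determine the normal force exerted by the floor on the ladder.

ΣF_y = 0: N_floor = 52.8×9.81 + 67.9×9.81 = 1184.1 N.

N_floor ≈ 1180 N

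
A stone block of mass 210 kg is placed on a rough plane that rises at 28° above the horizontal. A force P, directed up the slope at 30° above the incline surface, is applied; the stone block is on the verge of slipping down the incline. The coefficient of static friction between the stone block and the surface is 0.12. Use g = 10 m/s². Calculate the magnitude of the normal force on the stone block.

On the verge of sliding down the incline, friction equals μN and acts up the slope.
Perpendicular: N + P sin 30° = W cos 28° = 1854 N.
Along incline: P cos 30° + μN = W sin 28° with W sin 28° = 985.9 N.
Solving the pair for P and N: P = 947.1 N, N = 1381 N (and f = μN = 165.7 N).

N ≈ 1380 N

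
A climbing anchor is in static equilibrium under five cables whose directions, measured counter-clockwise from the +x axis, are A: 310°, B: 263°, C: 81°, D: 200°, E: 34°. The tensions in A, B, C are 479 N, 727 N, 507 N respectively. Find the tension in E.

T_E ≈ 2710 N

Resolve: ΣF_x = 479 cos 310° + 727 cos 263° + 507 cos 81° + T_D cos 200° + T_E cos 34° = 0.
        ΣF_y = 479 sin 310° + 727 sin 263° + 507 sin 81° + T_D sin 200° + T_E sin 34° = 0.
The known terms sum to (298.6, -587.8) N, so -0.9397 T_D + 0.8290 T_E = -298.6 and -0.3420 T_D + 0.5592 T_E = 587.8.
Solving simultaneously: T_D = 2704 N, T_E = 2705 N.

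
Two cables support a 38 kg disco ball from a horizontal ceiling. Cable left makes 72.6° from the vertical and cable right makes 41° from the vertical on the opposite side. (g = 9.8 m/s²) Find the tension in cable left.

T_left ≈ 267 N

Angles from the horizontal: cable left is 90° − 72.6° = 17.4°, cable right is 90° − 41° = 49°.
Weight W = 38 × 9.8 = 372.4 N acts straight down.
Horizontal: T_left cos 17.4° = T_right cos 49°  →  T_right = 1.455 T_left.
Vertical: T_left sin 17.4° + T_right sin 49° = 372.4.
Substituting the horizontal relation into the vertical equation gives 1.397 T_left = 372.4, so T_left = 266.6 N.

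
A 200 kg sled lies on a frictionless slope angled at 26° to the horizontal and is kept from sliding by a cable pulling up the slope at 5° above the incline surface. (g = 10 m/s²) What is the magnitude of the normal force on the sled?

N ≈ 1720 N

Take axes along and perpendicular to the incline. Weight components: W sin 26° = 876.7 N down-slope, W cos 26° = 1798 N into the surface.
Along incline: T cos 5° = W sin 26° → T = 880.1 N.
Perpendicular: N = W cos 26° − T sin 5° = 1721 N.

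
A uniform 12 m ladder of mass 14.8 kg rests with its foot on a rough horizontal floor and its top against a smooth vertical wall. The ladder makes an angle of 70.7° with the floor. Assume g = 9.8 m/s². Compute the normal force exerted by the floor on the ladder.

ΣF_y = 0: N_floor = 14.8×9.8 = 145.04 N.

N_floor ≈ 145 N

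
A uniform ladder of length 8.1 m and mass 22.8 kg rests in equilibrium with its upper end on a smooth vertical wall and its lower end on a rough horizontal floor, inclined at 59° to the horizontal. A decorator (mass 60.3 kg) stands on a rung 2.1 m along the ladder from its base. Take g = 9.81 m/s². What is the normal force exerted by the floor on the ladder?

N_floor ≈ 815 N

ΣF_y = 0: N_floor = 22.8×9.81 + 60.3×9.81 = 815.21 N.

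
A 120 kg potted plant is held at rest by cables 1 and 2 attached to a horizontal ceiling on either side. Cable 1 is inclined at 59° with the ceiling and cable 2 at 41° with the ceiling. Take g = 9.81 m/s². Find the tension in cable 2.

Weight W = 120 × 9.81 = 1177 N acts straight down.
Horizontal: T_1 cos 59° = T_2 cos 41°  →  T_1 = 1.465 T_2.
Vertical: T_1 sin 59° + T_2 sin 41° = 1177.
Substituting the horizontal relation into the vertical equation gives 1.912 T_2 = 1177, so T_2 = 615.7 N.

T_2 ≈ 616 N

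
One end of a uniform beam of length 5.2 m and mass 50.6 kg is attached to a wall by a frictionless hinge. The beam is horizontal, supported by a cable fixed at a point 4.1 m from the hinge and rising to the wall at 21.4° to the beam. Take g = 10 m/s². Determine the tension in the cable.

Take torques about the hinge: T sin 21.4° · 4.1 = 50.6×10×2.6 = 1315.6 N·m.
So T = 1315.6 / (0.3649 × 4.1) = 879.41 N.

T ≈ 879 N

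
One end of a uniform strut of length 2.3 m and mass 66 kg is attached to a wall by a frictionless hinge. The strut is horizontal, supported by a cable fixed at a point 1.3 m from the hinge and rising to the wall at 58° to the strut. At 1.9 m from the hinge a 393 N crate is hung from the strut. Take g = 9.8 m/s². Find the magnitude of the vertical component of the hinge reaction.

Take torques about the hinge: T sin 58° · 1.3 = 66×9.8×1.15 + 393×1.9 = 1490.5 N·m.
So T = 1490.5 / (0.8480 × 1.3) = 1352 N.
ΣF_y = 0: H_y = (66×9.8 + 393) − T sin 58° = 1039.8 − 1146.6 = -106.75 N.

|H_y| ≈ 107 N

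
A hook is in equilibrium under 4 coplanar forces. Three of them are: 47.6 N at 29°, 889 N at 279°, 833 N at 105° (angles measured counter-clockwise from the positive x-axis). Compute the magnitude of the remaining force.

Sum the known components: ΣF_x = -34.89 N, ΣF_y = -50.36 N.
For equilibrium the remaining force must supply (−ΣF_x, −ΣF_y) = (34.89, 50.36) N.
Magnitude = √((34.89)² + (50.36)²) = 61.27 N; direction = atan2(50.36, 34.89) = 55.3°.

F ≈ 61.3 N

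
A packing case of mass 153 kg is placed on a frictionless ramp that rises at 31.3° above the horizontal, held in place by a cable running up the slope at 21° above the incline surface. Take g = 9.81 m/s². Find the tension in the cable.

Take axes along and perpendicular to the incline. Weight components: W sin 31.3° = 779.8 N down-slope, W cos 31.3° = 1282 N into the surface.
Along incline: T cos 21° = W sin 31.3° → T = 835.2 N.
Perpendicular: N = W cos 31.3° − T sin 21° = 983.2 N.

T ≈ 835 N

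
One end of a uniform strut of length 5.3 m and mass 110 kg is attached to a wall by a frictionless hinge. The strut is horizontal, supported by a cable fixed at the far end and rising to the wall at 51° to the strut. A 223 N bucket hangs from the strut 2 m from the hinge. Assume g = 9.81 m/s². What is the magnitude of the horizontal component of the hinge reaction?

Take torques about the hinge: T sin 51° · 5.3 = 110×9.81×2.65 + 223×2 = 3305.6 N·m.
So T = 3305.6 / (0.7771 × 5.3) = 802.55 N.
ΣF_x = 0: H_x = T cos 51° = 505.06 N.

H_x ≈ 505 N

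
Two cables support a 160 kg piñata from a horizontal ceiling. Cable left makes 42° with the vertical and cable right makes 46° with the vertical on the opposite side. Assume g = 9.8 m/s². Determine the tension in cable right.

T_right ≈ 1050 N

Angles from the horizontal: cable left is 90° − 42° = 48°, cable right is 90° − 46° = 44°.
Weight W = 160 × 9.8 = 1568 N acts straight down.
Horizontal: T_left cos 48° = T_right cos 44°  →  T_left = 1.075 T_right.
Vertical: T_left sin 48° + T_right sin 44° = 1568.
Substituting the horizontal relation into the vertical equation gives 1.494 T_right = 1568, so T_right = 1050 N.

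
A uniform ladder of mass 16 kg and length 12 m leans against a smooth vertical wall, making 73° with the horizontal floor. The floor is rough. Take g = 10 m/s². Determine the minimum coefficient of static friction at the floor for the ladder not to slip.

μ_min ≈ 0.153

ΣF_y = 0: N_floor = 16×10 = 160 N.
Torques about the foot: N_wall · 12 sin 73° = 16×10×6 cos 73° → N_wall = 24.458 N.
ΣF_x = 0: f_floor = N_wall = 24.458 N.
μ_min = f_floor / N_floor = 24.458 / 160 = 0.1529.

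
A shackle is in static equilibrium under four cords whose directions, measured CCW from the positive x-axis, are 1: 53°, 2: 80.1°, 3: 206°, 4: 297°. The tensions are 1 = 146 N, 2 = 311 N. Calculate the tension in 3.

Resolve: ΣF_x = 146 cos 53° + 311 cos 80.1° + T_3 cos 206° + T_4 cos 297° = 0.
        ΣF_y = 146 sin 53° + 311 sin 80.1° + T_3 sin 206° + T_4 sin 297° = 0.
The known terms sum to (141.3, 423) N, so -0.8988 T_3 + 0.4540 T_4 = -141.3 and -0.4384 T_3 − 0.8910 T_4 = -423.
Solving simultaneously: T_3 = 318 N, T_4 = 318.3 N.

T_3 ≈ 318 N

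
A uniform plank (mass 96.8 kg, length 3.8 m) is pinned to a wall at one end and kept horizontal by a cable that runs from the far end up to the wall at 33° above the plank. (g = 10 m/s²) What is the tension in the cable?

T ≈ 889 N

Take torques about the hinge: T sin 33° · 3.8 = 96.8×10×1.9 = 1839.2 N·m.
So T = 1839.2 / (0.5446 × 3.8) = 888.66 N.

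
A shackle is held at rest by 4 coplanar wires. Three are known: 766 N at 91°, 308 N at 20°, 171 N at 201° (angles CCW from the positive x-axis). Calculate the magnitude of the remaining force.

Sum the known components: ΣF_x = 116.4 N, ΣF_y = 809.9 N.
For equilibrium the remaining force must supply (−ΣF_x, −ΣF_y) = (-116.4, -809.9) N.
Magnitude = √((-116.4)² + (-809.9)²) = 818.3 N; direction = atan2(-809.9, -116.4) = 261.8°.

F ≈ 818 N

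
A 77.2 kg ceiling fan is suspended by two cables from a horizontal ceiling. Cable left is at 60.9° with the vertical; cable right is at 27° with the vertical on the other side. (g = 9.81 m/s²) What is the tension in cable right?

Angles from the horizontal: cable left is 90° − 60.9° = 29.1°, cable right is 90° − 27° = 63°.
Weight W = 77.2 × 9.81 = 757.3 N acts straight down.
Horizontal: T_left cos 29.1° = T_right cos 63°  →  T_left = 0.5196 T_right.
Vertical: T_left sin 29.1° + T_right sin 63° = 757.3.
Substituting the horizontal relation into the vertical equation gives 1.144 T_right = 757.3, so T_right = 662.2 N.

T_right ≈ 662 N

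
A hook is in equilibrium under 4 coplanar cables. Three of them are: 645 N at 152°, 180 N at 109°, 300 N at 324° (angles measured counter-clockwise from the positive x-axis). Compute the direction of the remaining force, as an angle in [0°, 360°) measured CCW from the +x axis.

Sum the known components: ΣF_x = -385.4 N, ΣF_y = 296.7 N.
For equilibrium the remaining force must supply (−ΣF_x, −ΣF_y) = (385.4, -296.7) N.
Magnitude = √((385.4)² + (-296.7)²) = 486.4 N; direction = atan2(-296.7, 385.4) = 322.4°.

θ ≈ 322°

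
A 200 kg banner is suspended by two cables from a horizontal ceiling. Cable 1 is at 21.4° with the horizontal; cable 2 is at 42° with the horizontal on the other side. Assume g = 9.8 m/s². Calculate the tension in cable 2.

T_2 ≈ 2040 N

Weight W = 200 × 9.8 = 1960 N acts straight down.
Horizontal: T_1 cos 21.4° = T_2 cos 42°  →  T_1 = 0.7982 T_2.
Vertical: T_1 sin 21.4° + T_2 sin 42° = 1960.
Substituting the horizontal relation into the vertical equation gives 0.9604 T_2 = 1960, so T_2 = 2041 N.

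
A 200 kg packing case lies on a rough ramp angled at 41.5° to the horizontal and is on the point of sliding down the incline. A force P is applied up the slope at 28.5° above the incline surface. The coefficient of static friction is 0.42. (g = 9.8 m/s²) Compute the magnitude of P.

P ≈ 1010 N

On the verge of sliding down the incline, friction equals μN and acts up the slope.
Perpendicular: N + P sin 28.5° = W cos 41.5° = 1468 N.
Along incline: P cos 28.5° + μN = W sin 41.5° with W sin 41.5° = 1299 N.
Solving the pair for P and N: P = 1006 N, N = 988.1 N (and f = μN = 415 N).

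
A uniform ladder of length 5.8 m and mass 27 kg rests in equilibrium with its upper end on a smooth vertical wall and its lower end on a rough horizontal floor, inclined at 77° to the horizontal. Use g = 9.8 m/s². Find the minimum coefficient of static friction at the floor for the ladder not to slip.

ΣF_y = 0: N_floor = 27×9.8 = 264.6 N.
Torques about the foot: N_wall · 5.8 sin 77° = 27×9.8×2.9 cos 77° → N_wall = 30.544 N.
ΣF_x = 0: f_floor = N_wall = 30.544 N.
μ_min = f_floor / N_floor = 30.544 / 264.6 = 0.1154.

μ_min ≈ 0.115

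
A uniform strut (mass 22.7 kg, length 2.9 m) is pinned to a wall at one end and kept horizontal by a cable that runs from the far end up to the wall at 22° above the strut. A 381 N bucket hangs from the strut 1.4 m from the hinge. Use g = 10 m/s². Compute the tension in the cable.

T ≈ 794 N

Take torques about the hinge: T sin 22° · 2.9 = 22.7×10×1.45 + 381×1.4 = 862.55 N·m.
So T = 862.55 / (0.3746 × 2.9) = 793.98 N.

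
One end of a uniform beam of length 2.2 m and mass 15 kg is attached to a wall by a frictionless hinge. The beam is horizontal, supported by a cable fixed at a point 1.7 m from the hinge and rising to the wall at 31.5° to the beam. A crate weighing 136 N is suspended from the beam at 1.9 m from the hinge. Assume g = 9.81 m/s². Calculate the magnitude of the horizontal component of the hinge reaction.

Take torques about the hinge: T sin 31.5° · 1.7 = 15×9.81×1.1 + 136×1.9 = 420.26 N·m.
So T = 420.26 / (0.5225 × 1.7) = 473.14 N.
ΣF_x = 0: H_x = T cos 31.5° = 403.42 N.

H_x ≈ 403 N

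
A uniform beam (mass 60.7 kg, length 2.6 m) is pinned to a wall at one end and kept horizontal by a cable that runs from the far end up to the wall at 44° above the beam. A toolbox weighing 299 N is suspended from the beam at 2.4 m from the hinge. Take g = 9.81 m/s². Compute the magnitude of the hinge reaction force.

Take torques about the hinge: T sin 44° · 2.6 = 60.7×9.81×1.3 + 299×2.4 = 1491.7 N·m.
So T = 1491.7 / (0.6947 × 2.6) = 825.92 N.
ΣF_x = 0: H_x = T cos 44° = 594.12 N.
ΣF_y = 0: H_y = (60.7×9.81 + 299) − T sin 44° = 894.47 − 573.73 = 320.73 N.
|H| = √(H_x² + H_y²) = √((594.12)² + (320.73)²) = 675.16 N.

|H| ≈ 675 N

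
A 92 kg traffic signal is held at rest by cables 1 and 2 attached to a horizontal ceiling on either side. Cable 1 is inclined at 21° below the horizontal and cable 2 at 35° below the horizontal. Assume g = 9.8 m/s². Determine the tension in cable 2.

T_2 ≈ 1020 N

Weight W = 92 × 9.8 = 901.6 N acts straight down.
Horizontal: T_1 cos 21° = T_2 cos 35°  →  T_1 = 0.8774 T_2.
Vertical: T_1 sin 21° + T_2 sin 35° = 901.6.
Substituting the horizontal relation into the vertical equation gives 0.888 T_2 = 901.6, so T_2 = 1015 N.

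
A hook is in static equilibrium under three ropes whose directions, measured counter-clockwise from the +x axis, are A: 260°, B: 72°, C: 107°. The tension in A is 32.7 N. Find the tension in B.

Resolve: ΣF_x = 32.7 cos 260° + T_B cos 72° + T_C cos 107° = 0.
        ΣF_y = 32.7 sin 260° + T_B sin 72° + T_C sin 107° = 0.
The known terms sum to (-5.678, -32.2) N, so 0.3090 T_B − 0.2924 T_C = 5.678 and 0.9511 T_B + 0.9563 T_C = 32.2.
Solving simultaneously: T_B = 25.88 N, T_C = 7.934 N.

T_B ≈ 25.9 N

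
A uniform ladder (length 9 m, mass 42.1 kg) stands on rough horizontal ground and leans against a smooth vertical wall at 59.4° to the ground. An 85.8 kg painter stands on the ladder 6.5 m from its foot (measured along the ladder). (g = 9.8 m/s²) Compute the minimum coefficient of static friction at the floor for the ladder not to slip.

μ_min ≈ 0.384

ΣF_y = 0: N_floor = 42.1×9.8 + 85.8×9.8 = 1253.4 N.
Torques about the foot: N_wall · 9 sin 59.4° = 42.1×9.8×4.5 cos 59.4° + 85.8×9.8×6.5 cos 59.4° → N_wall = 481.14 N.
ΣF_x = 0: f_floor = N_wall = 481.14 N.
μ_min = f_floor / N_floor = 481.14 / 1253.4 = 0.3839.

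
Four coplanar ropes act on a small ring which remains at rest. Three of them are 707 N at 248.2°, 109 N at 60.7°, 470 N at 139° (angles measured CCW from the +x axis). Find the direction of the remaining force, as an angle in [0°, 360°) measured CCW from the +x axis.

θ ≈ 24.2°

Sum the known components: ΣF_x = -563.9 N, ΣF_y = -253 N.
For equilibrium the remaining force must supply (−ΣF_x, −ΣF_y) = (563.9, 253) N.
Magnitude = √((563.9)² + (253)²) = 618.1 N; direction = atan2(253, 563.9) = 24.2°.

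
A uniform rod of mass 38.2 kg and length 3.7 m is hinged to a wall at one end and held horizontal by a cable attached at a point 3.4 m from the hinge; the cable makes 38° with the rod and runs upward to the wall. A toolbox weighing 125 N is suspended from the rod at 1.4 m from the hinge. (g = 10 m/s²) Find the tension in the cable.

Take torques about the hinge: T sin 38° · 3.4 = 38.2×10×1.85 + 125×1.4 = 881.7 N·m.
So T = 881.7 / (0.6157 × 3.4) = 421.21 N.

T ≈ 421 N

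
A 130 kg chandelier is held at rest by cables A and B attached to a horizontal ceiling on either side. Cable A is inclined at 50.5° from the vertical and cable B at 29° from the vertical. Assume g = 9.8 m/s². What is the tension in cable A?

Angles from the horizontal: cable A is 90° − 50.5° = 39.5°, cable B is 90° − 29° = 61°.
Weight W = 130 × 9.8 = 1274 N acts straight down.
Horizontal: T_A cos 39.5° = T_B cos 61°  →  T_B = 1.592 T_A.
Vertical: T_A sin 39.5° + T_B sin 61° = 1274.
Substituting the horizontal relation into the vertical equation gives 2.028 T_A = 1274, so T_A = 628.2 N.

T_A ≈ 628 N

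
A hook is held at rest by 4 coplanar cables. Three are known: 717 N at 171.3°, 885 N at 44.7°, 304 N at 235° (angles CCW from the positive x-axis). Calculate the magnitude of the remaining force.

F ≈ 545 N

Sum the known components: ΣF_x = -254.1 N, ΣF_y = 481.9 N.
For equilibrium the remaining force must supply (−ΣF_x, −ΣF_y) = (254.1, -481.9) N.
Magnitude = √((254.1)² + (-481.9)²) = 544.8 N; direction = atan2(-481.9, 254.1) = 297.8°.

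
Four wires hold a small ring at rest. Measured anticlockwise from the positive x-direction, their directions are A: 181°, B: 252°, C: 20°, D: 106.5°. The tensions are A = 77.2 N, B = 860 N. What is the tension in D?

Resolve: ΣF_x = 77.2 cos 181° + 860 cos 252° + T_C cos 20° + T_D cos 106.5° = 0.
        ΣF_y = 77.2 sin 181° + 860 sin 252° + T_C sin 20° + T_D sin 106.5° = 0.
The known terms sum to (-342.9, -819.3) N, so 0.9397 T_C − 0.2840 T_D = 342.9 and 0.3420 T_C + 0.9588 T_D = 819.3.
Solving simultaneously: T_C = 562.6 N, T_D = 653.8 N.

T_D ≈ 654 N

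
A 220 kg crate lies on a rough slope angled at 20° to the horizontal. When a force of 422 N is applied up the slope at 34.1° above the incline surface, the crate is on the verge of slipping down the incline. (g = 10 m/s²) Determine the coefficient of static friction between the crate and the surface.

On the verge of sliding down the incline, friction is at its maximum μN and acts up the slope.
Perpendicular to incline: N = W cos 20° − P sin 34.1° = 2067 − 236.6 = 1831 N.
Along incline: P cos 34.1° + μN = W sin 20° → μ = (W sin 20° − P cos 34.1°) / N = 0.2201.

μ ≈ 0.220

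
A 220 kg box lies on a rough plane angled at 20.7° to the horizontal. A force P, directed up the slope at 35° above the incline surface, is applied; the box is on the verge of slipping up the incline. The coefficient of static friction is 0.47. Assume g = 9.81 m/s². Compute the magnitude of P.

On the verge of sliding up the incline, friction equals μN and acts down the slope.
Perpendicular: N + P sin 35° = W cos 20.7° = 2019 N.
Along incline: P cos 35° = W sin 20.7° + μN  with W sin 20.7° = 762.9 N.
Solving the pair for P and N: P = 1572 N, N = 1117 N (and f = μN = 525 N).

P ≈ 1570 N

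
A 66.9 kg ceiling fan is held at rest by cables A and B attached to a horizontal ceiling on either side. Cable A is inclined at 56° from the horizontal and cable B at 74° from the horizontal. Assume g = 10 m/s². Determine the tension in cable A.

Weight W = 66.9 × 10 = 669 N acts straight down.
Horizontal: T_A cos 56° = T_B cos 74°  →  T_B = 2.029 T_A.
Vertical: T_A sin 56° + T_B sin 74° = 669.
Substituting the horizontal relation into the vertical equation gives 2.779 T_A = 669, so T_A = 240.7 N.

T_A ≈ 241 N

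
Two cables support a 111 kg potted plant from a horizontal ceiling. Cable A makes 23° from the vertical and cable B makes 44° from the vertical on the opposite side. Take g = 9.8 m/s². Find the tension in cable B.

Angles from the horizontal: cable A is 90° − 23° = 67°, cable B is 90° − 44° = 46°.
Weight W = 111 × 9.8 = 1088 N acts straight down.
Horizontal: T_A cos 67° = T_B cos 46°  →  T_A = 1.778 T_B.
Vertical: T_A sin 67° + T_B sin 46° = 1088.
Substituting the horizontal relation into the vertical equation gives 2.356 T_B = 1088, so T_B = 461.7 N.

T_B ≈ 462 N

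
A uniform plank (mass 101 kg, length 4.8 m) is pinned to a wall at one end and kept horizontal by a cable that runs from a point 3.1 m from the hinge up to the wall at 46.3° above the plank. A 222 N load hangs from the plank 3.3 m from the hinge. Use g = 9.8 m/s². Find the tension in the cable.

T ≈ 1390 N

Take torques about the hinge: T sin 46.3° · 3.1 = 101×9.8×2.4 + 222×3.3 = 3108.1 N·m.
So T = 3108.1 / (0.7230 × 3.1) = 1386.8 N.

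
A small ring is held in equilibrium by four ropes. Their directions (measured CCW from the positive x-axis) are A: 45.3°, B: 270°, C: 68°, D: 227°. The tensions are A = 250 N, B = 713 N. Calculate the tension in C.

Resolve: ΣF_x = 250 cos 45.3° + 713 cos 270° + T_C cos 68° + T_D cos 227° = 0.
        ΣF_y = 250 sin 45.3° + 713 sin 270° + T_C sin 68° + T_D sin 227° = 0.
The known terms sum to (175.8, -535.3) N, so 0.3746 T_C − 0.6820 T_D = -175.8 and 0.9272 T_C − 0.7314 T_D = 535.3.
Solving simultaneously: T_C = 1378 N, T_D = 1015 N.

T_C ≈ 1380 N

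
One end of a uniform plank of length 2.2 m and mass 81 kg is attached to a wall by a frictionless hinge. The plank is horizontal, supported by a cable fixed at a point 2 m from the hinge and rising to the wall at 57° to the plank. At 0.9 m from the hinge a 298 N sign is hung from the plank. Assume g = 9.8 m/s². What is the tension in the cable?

Take torques about the hinge: T sin 57° · 2 = 81×9.8×1.1 + 298×0.9 = 1141.4 N·m.
So T = 1141.4 / (0.8387 × 2) = 680.47 N.

T ≈ 680 N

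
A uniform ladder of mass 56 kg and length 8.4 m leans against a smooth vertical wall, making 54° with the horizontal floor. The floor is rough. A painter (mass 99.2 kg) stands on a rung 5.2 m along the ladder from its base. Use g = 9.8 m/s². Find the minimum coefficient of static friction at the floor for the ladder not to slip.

ΣF_y = 0: N_floor = 56×9.8 + 99.2×9.8 = 1521 N.
Torques about the foot: N_wall · 8.4 sin 54° = 56×9.8×4.2 cos 54° + 99.2×9.8×5.2 cos 54° → N_wall = 636.61 N.
ΣF_x = 0: f_floor = N_wall = 636.61 N.
μ_min = f_floor / N_floor = 636.61 / 1521 = 0.4186.

μ_min ≈ 0.419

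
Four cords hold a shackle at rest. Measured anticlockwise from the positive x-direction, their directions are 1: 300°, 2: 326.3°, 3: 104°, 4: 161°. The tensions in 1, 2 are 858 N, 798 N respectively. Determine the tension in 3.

Resolve: ΣF_x = 858 cos 300° + 798 cos 326.3° + T_3 cos 104° + T_4 cos 161° = 0.
        ΣF_y = 858 sin 300° + 798 sin 326.3° + T_3 sin 104° + T_4 sin 161° = 0.
The known terms sum to (1093, -1186) N, so -0.2419 T_3 − 0.9455 T_4 = -1093 and 0.9703 T_3 + 0.3256 T_4 = 1186.
Solving simultaneously: T_3 = 912.6 N, T_4 = 922.4 N.

T_3 ≈ 913 N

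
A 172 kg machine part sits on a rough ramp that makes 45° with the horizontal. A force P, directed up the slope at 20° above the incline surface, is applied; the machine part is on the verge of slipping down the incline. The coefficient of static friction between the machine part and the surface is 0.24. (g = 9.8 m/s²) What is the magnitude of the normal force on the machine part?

N ≈ 831 N

On the verge of sliding down the incline, friction equals μN and acts up the slope.
Perpendicular: N + P sin 20° = W cos 45° = 1192 N.
Along incline: P cos 20° + μN = W sin 45° with W sin 45° = 1192 N.
Solving the pair for P and N: P = 1056 N, N = 830.6 N (and f = μN = 199.4 N).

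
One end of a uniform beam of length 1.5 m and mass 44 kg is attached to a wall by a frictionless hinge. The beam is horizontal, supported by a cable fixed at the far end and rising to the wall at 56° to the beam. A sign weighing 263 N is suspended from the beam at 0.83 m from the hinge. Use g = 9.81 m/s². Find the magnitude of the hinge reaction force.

Take torques about the hinge: T sin 56° · 1.5 = 44×9.81×0.75 + 263×0.83 = 542.02 N·m.
So T = 542.02 / (0.8290 × 1.5) = 435.86 N.
ΣF_x = 0: H_x = T cos 56° = 243.73 N.
ΣF_y = 0: H_y = (44×9.81 + 263) − T sin 56° = 694.64 − 361.35 = 333.29 N.
|H| = √(H_x² + H_y²) = √((243.73)² + (333.29)²) = 412.9 N.

|H| ≈ 413 N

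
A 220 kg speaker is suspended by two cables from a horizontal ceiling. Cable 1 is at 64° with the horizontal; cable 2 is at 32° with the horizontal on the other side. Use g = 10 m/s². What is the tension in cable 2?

Weight W = 220 × 10 = 2200 N acts straight down.
Horizontal: T_1 cos 64° = T_2 cos 32°  →  T_1 = 1.935 T_2.
Vertical: T_1 sin 64° + T_2 sin 32° = 2200.
Substituting the horizontal relation into the vertical equation gives 2.269 T_2 = 2200, so T_2 = 969.7 N.

T_2 ≈ 970 N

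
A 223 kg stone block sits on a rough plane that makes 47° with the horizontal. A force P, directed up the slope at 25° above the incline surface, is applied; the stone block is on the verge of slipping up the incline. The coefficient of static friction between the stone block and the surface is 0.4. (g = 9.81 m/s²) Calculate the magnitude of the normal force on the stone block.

On the verge of sliding up the incline, friction equals μN and acts down the slope.
Perpendicular: N + P sin 25° = W cos 47° = 1492 N.
Along incline: P cos 25° = W sin 47° + μN  with W sin 47° = 1600 N.
Solving the pair for P and N: P = 2043 N, N = 628.6 N (and f = μN = 251.5 N).

N ≈ 629 N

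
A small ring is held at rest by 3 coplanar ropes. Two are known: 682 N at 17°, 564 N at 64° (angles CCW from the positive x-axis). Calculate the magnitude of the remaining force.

Sum the known components: ΣF_x = 899.4 N, ΣF_y = 706.3 N.
For equilibrium the remaining force must supply (−ΣF_x, −ΣF_y) = (-899.4, -706.3) N.
Magnitude = √((-899.4)² + (-706.3)²) = 1144 N; direction = atan2(-706.3, -899.4) = 218.1°.

F ≈ 1140 N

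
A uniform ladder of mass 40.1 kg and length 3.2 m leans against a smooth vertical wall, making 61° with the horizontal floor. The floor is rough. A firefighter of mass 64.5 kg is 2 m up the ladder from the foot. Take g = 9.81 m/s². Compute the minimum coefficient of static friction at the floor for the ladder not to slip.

μ_min ≈ 0.320

ΣF_y = 0: N_floor = 40.1×9.81 + 64.5×9.81 = 1026.1 N.
Torques about the foot: N_wall · 3.2 sin 61° = 40.1×9.81×1.6 cos 61° + 64.5×9.81×2 cos 61° → N_wall = 328.24 N.
ΣF_x = 0: f_floor = N_wall = 328.24 N.
μ_min = f_floor / N_floor = 328.24 / 1026.1 = 0.3199.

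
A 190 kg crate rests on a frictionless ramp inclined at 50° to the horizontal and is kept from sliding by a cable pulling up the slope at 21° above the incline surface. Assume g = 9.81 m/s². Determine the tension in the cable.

Take axes along and perpendicular to the incline. Weight components: W sin 50° = 1428 N down-slope, W cos 50° = 1198 N into the surface.
Along incline: T cos 21° = W sin 50° → T = 1529 N.
Perpendicular: N = W cos 50° − T sin 21° = 650 N.

T ≈ 1530 N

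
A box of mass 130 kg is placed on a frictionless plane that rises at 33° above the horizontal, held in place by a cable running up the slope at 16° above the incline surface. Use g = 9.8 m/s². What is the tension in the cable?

T ≈ 722 N

Take axes along and perpendicular to the incline. Weight components: W sin 33° = 693.9 N down-slope, W cos 33° = 1068 N into the surface.
Along incline: T cos 16° = W sin 33° → T = 721.8 N.
Perpendicular: N = W cos 33° − T sin 16° = 869.5 N.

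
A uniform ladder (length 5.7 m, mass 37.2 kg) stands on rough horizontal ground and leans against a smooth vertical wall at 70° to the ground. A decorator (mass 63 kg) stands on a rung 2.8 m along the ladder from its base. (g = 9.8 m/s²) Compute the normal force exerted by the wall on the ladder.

N_wall ≈ 177 N

Torques about the foot: N_wall · 5.7 sin 70° = 37.2×9.8×2.85 cos 70° + 63×9.8×2.8 cos 70° → N_wall = 176.73 N.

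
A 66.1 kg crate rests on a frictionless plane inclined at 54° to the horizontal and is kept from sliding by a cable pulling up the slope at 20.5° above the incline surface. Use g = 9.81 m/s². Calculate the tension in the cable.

Take axes along and perpendicular to the incline. Weight components: W sin 54° = 524.6 N down-slope, W cos 54° = 381.1 N into the surface.
Along incline: T cos 20.5° = W sin 54° → T = 560.1 N.
Perpendicular: N = W cos 54° − T sin 20.5° = 185 N.

T ≈ 560 N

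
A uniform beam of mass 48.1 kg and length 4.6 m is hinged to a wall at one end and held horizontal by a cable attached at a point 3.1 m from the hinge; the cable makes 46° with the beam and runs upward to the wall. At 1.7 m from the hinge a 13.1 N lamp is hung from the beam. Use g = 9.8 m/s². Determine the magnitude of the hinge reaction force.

Take torques about the hinge: T sin 46° · 3.1 = 48.1×9.8×2.3 + 13.1×1.7 = 1106.4 N·m.
So T = 1106.4 / (0.7193 × 3.1) = 496.17 N.
ΣF_x = 0: H_x = T cos 46° = 344.67 N.
ΣF_y = 0: H_y = (48.1×9.8 + 13.1) − T sin 46° = 484.48 − 356.92 = 127.56 N.
|H| = √(H_x² + H_y²) = √((344.67)² + (127.56)²) = 367.52 N.

|H| ≈ 368 N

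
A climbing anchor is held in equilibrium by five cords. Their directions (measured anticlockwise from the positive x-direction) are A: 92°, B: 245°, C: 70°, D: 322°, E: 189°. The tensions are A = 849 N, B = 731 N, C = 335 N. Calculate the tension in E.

T_E ≈ 351 N

Resolve: ΣF_x = 849 cos 92° + 731 cos 245° + 335 cos 70° + T_D cos 322° + T_E cos 189° = 0.
        ΣF_y = 849 sin 92° + 731 sin 245° + 335 sin 70° + T_D sin 322° + T_E sin 189° = 0.
The known terms sum to (-224, 500.8) N, so 0.7880 T_D − 0.9877 T_E = 224 and -0.6157 T_D − 0.1564 T_E = -500.8.
Solving simultaneously: T_D = 724.2 N, T_E = 351 N.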